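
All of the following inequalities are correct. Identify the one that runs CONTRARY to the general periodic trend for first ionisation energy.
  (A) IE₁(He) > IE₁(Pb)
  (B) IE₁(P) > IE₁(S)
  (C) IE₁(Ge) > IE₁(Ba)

The general trend: first ionisation energy increases across a period and decreases down a group.
(A) He (period 1, group 18) vs Pb (period 6, group 14): the stated order agrees with the simple trend.
(B) P (period 3, group 15) vs S (period 3, group 16): the stated order contradicts the simple trend.
(C) Ge (period 4, group 14) vs Ba (period 6, group 2): the stated order agrees with the simple trend.
The exception is (B): S (3p⁴) ionizes more easily than half-filled P (3p³) because the paired 3p electron in S is pushed out by e⁻–e⁻ repulsion.

(B)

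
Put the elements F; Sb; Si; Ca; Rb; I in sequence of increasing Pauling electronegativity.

Rb < Ca < Si < Sb < I < F

F is in period 2, group 17; Si is in period 3, group 14; Ca is in period 4, group 2; Rb is in period 5, group 1; Sb is in period 5, group 15; I is in period 5, group 17.
Atoms toward the upper right of the periodic table pull bonding electrons most strongly.
Neither a single period nor a single group — weigh both effects.
Ca > Rb: relative to Rb, both the across-period and down-group shifts push Ca's electronegativity up.
Si > Ca: both effects reinforce here, so Si is clearly the higher of the two.
Sb > Si: period and group pull opposite ways; the across-period shift dominates (2.05 vs 1.90).
I > Sb: I lies to the right of Sb in period 5, so the across-period effect alone puts I higher.
F > I: they share group 17; the group trend gives F the larger value.
For reference (Pauling): F 3.98, Si 1.90, Ca 1.00, Rb 0.82, Sb 2.05, I 2.66.
So from lowest to highest: Rb < Ca < Si < Sb < I < F.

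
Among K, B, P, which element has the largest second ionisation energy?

Consider each +1 ion: K⁺ is the bare [Ar] core; B⁺ still has 2 valence electrons; P⁺ still has 4 valence electrons.
Pulling an electron out of a noble-gas core costs far more than removing a remaining valence electron, so K sits at the high end of IE_2.
Valence configurations: B⁺ [He]2s², P⁺ [Ne]3s²3p².
Approximate IE_2 values (kJ/mol): K 3052, B 2427, P 1907.
Overall IE_2 order: P < B < K.

K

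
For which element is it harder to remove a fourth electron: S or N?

N

IE_4 is the cost of taking one more electron from the +3 cation: S³⁺ still has 3 valence electrons; N³⁺ still has 2 valence electrons.
All are still removing valence electrons, so compare the +3 ions as you would atoms: IE_4 generally rises across a period (higher Z_eff) and falls down a group (larger shell), subject to the usual subshell exceptions.
Valence configurations: S³⁺ [Ne]3s²3p¹, N³⁺ [He]2s².
Tabulated IE_4 (kJ/mol): S 4556, N 7475.
So the fourth ionization energies run S < N.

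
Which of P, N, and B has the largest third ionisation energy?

N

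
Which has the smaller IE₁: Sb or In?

In is in period 5, group 13; Sb is in period 5, group 15.
IE₁ increases left→right with effective nuclear charge and decreases top→bottom as the valence shell moves farther out.
All lie in period 5, so first ionization energy increases left to right.
So In has the smaller IE₁ (In < Sb).

In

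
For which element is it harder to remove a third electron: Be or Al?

Be

After 2 electrons have been removed, what remains? Be²⁺ is the bare [He] core; Al²⁺ still has 1 valence electron.
Core electrons are held far more tightly than valence electrons, so Be tops the IE_3 order.
Approximate IE_3 values (kJ/mol): Be 14849, Al 2745.
Hence IE_3: Al < Be.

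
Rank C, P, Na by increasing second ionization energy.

P < C < Na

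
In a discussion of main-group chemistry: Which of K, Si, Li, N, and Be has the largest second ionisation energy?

Consider each +1 ion: K⁺ is the bare [Ar] core; Si⁺ still has 3 valence electrons; Li⁺ is the bare [He] core; N⁺ still has 4 valence electrons; Be⁺ still has 1 valence electron.
Pulling an electron out of a noble-gas core costs far more than removing a remaining valence electron, so K and Li sit at the high end of IE_2.
Valence configurations: Si⁺ [Ne]3s²3p¹, N⁺ [He]2s²2p², Be⁺ [He]2s¹.
Tabulated IE_2 (kJ/mol): K 3052, Si 1577, Li 7298, N 2856, Be 1757.
So the second ionization energies run Si < Be < N < K < Li.

Li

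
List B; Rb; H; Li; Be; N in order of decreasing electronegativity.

N > H > B > Be > Li > Rb

H is in period 1, group 1; Li is in period 2, group 1; Be is in period 2, group 2; B is in period 2, group 13; N is in period 2, group 15; Rb is in period 5, group 1.
Electronegativity increases across a period and decreases down a group, tracking effective nuclear charge and atomic size.
Neither a single period nor a single group — weigh both effects.
Li > Rb: Li sits above Rb in group 1, so the down-group effect alone puts Li higher.
Be > Li: Be lies to the right of Li in period 2, so the across-period effect alone puts Be higher.
B > Be: B lies to the right of Be in period 2, so the across-period effect alone puts B higher.
H > B: the two effects oppose for this pair; the down-group effect wins (2.20 vs 2.04).
N > H: the two effects oppose for this pair; the across-period effect wins (3.04 vs 2.20).
For reference (Pauling): H 2.20, Li 0.98, Be 1.57, B 2.04, N 3.04, Rb 0.82.
So from highest to lowest: N > H > B > Be > Li > Rb.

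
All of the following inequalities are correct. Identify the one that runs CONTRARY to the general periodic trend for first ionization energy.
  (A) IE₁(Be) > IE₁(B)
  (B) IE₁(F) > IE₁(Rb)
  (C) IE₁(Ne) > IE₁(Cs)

(A)

The general trend: first ionization energy increases across a period and decreases down a group.
(A) Be (period 2, group 2) vs B (period 2, group 13): the stated order contradicts the simple trend.
(B) F (period 2, group 17) vs Rb (period 5, group 1): the stated order agrees with the simple trend.
(C) Ne (period 2, group 18) vs Cs (period 6, group 1): the stated order agrees with the simple trend.
The exception is (A): removing B's lone 2p electron is easier than breaking Be's filled 2s².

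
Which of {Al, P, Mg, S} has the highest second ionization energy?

Consider each +1 ion: Al⁺ still has 2 valence electrons; P⁺ still has 4 valence electrons; Mg⁺ still has 1 valence electron; S⁺ still has 5 valence electrons.
All are still removing valence electrons, so compare the +1 ions as you would atoms: IE_2 generally rises across a period (higher Z_eff) and falls down a group (larger shell), subject to the usual subshell exceptions.
Valence configurations: Al⁺ [Ne]3s², P⁺ [Ne]3s²3p², Mg⁺ [Ne]3s¹, S⁺ [Ne]3s²3p³.
Approximate IE_2 values (kJ/mol): Al 1817, P 1907, Mg 1451, S 2252.
Putting it together, IE_2: Mg < Al < P < S.

S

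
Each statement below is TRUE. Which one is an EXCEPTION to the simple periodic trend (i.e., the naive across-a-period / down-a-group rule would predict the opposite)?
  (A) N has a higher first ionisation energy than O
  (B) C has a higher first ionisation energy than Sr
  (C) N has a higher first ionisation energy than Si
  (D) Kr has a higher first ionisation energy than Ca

(A)

The general trend: first ionisation energy increases across a period and decreases down a group.
(A) N (period 2, group 15) vs O (period 2, group 16): the stated order contradicts the simple trend.
(B) C (period 2, group 14) vs Sr (period 5, group 2): the stated order agrees with the simple trend.
(C) N (period 2, group 15) vs Si (period 3, group 14): the stated order agrees with the simple trend.
(D) Kr (period 4, group 18) vs Ca (period 4, group 2): the stated order agrees with the simple trend.
The exception is (A): pairing an electron in O's 2p⁴ costs repulsion energy, so O ionizes more easily than half-filled N (2p³).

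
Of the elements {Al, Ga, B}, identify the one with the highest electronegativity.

B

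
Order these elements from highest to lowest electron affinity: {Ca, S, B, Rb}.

B is in period 2, group 13; S is in period 3, group 16; Ca is in period 4, group 2; Rb is in period 5, group 1.
Atoms with high Z_eff and room in the valence shell (especially the halogens) have the most exothermic electron affinities.
Here both period and group differ, so the two effects have to be weighed against each other.
B > Ca: both effects reinforce here, so B is clearly the higher of the two.
Rb > B: this pair runs against the simple trend — see the exception note.
S > Rb: both effects reinforce here, so S is clearly the higher of the two.
Note the exception: Rb has a higher electron affinity than B, contrary to the simple trend — B's ns²np¹ configuration gives only a small electron affinity — the sparsely filled np subshell binds an added electron weakly.
Note the exception: Rb has a higher electron affinity than Ca, contrary to the simple trend — adding an electron to Ca (ns²) has to open a new, higher-energy np subshell, which is unfavourable.
Tabulated electron affinity (kJ/mol): B 27, S 200, Ca 2, Rb 47.
So from highest to lowest: S > Rb > B > Ca.

S > Rb > B > Ca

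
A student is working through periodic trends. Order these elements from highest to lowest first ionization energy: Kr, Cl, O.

Kr > O > Cl

O is in period 2, group 16; Cl is in period 3, group 17; Kr is in period 4, group 18.
Removing the outermost electron gets harder across a period and easier down a group.
These sit on a diagonal, where the across-period and down-group effects partly cancel.
O > Cl: period and group pull opposite ways; the down-group shift dominates (1314 vs 1251 kJ/mol).
Kr > O: period and group pull opposite ways; the across-period shift dominates (1351 vs 1314 kJ/mol).
For reference (kJ/mol): O 1314, Cl 1251, Kr 1351.
So from highest to lowest: Kr > O > Cl.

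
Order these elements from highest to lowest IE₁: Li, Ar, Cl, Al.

Across a period the outer electron is held more tightly (higher IE₁); down a group it sits in a higher shell, more shielded, and comes off more easily.
Neither a single period nor a single group — weigh both effects.
Al > Li: period and group pull opposite ways; the across-period shift dominates (578 vs 520 kJ/mol).
Cl > Al: both are in period 3; the period trend gives Cl the larger value.
Ar > Cl: both are in period 3; the period trend gives Ar the larger value.
Tabulated first ionization energy (kJ/mol): Li 520, Al 578, Cl 1251, Ar 1521.
So from highest to lowest: Ar > Cl > Al > Li.

Ar, Cl, Al, Li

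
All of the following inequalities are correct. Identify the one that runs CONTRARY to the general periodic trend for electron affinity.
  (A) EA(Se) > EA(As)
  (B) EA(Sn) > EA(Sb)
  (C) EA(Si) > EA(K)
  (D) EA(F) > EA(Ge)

(B)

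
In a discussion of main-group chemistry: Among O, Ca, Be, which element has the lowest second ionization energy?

Ca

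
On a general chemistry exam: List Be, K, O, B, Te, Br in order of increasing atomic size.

O < B < Be < Br < Te < K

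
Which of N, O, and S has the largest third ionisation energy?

IE_3 is the cost of taking one more electron from the +2 cation: N²⁺ still has 3 valence electrons; O²⁺ still has 4 valence electrons; S²⁺ still has 4 valence electrons.
All are still removing valence electrons, so compare the +2 ions as you would atoms: IE_3 generally rises across a period (higher Z_eff) and falls down a group (larger shell), subject to the usual subshell exceptions.
Valence configurations: N²⁺ [He]2s²2p¹, O²⁺ [He]2s²2p², S²⁺ [Ne]3s²3p².
Approximate IE_3 values (kJ/mol): N 4578, O 5300, S 3357.
Putting it together, IE_3: S < N < O.

O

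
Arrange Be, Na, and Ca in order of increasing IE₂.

After 1 electron has been removed, what remains? Be⁺ still has 1 valence electron; Na⁺ is the bare [Ne] core; Ca⁺ still has 1 valence electron.
Core electrons are held far more tightly than valence electrons, so Na tops the IE_2 order.
Valence configurations: Be⁺ [He]2s¹, Ca⁺ [Ar]4s¹.
Tabulated IE_2 (kJ/mol): Be 1757, Na 4562, Ca 1145.
Hence IE_2: Ca < Be < Na.

Ca < Be < Na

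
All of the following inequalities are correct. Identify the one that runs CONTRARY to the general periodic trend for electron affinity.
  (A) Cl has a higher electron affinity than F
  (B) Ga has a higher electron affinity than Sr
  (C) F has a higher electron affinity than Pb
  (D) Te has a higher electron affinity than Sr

The general trend: electron affinity increases across a period and decreases down a group.
(A) Cl (period 3, group 17) vs F (period 2, group 17): the stated order contradicts the simple trend.
(B) Ga (period 4, group 13) vs Sr (period 5, group 2): the stated order agrees with the simple trend.
(C) F (period 2, group 17) vs Pb (period 6, group 14): the stated order agrees with the simple trend.
(D) Te (period 5, group 16) vs Sr (period 5, group 2): the stated order agrees with the simple trend.
The exception is (A): F's small 2p subshell makes the incoming electron feel strong e⁻–e⁻ repulsion, so Cl actually releases more energy on gaining an electron.

(A)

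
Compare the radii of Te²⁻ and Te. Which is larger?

Forming Te²⁻ adds 2 electrons to Te. More electron–electron repulsion in the same shell, with unchanged nuclear charge, lets the cloud expand.
An anion is larger than its parent atom: Te²⁻ > Te.

Te²⁻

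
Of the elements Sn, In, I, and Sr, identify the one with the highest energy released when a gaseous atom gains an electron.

I

Sr is in period 5, group 2; In is in period 5, group 13; Sn is in period 5, group 14; I is in period 5, group 17.
Electron affinity generally becomes more exothermic across a period toward the halogens and less exothermic down a group.
All lie in period 5, so electron affinity increases left to right.
The highest energy released when a gaseous atom gains an electron among these belongs to I.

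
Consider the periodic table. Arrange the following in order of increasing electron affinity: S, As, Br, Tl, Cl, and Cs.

Tl < Cs < As < S < Br < Cl

EA tends to increase across a period and decrease down a group, though the pattern is less regular than for IE or radius.
Neither a single period nor a single group — weigh both effects.
Cs > Tl: this pair runs against the simple trend — see the exception note.
As > Cs: both effects reinforce here, so As is clearly the higher of the two.
S > As: relative to As, both the across-period and down-group shifts push S's electron affinity up.
Br > S: the two effects oppose for this pair; the across-period effect wins (325 vs 200 kJ/mol).
Cl > Br: Cl sits above Br in group 17, so the down-group effect alone puts Cl higher.
Note the exception: Cs has a higher electron affinity than Tl, contrary to the simple trend — Tl's ns²np¹ configuration gives only a small electron affinity — the sparsely filled np subshell binds an added electron weakly.
For reference (kJ/mol): S 200, Cl 349, As 78, Br 325, Cs 46, Tl 19.
So from lowest to highest: Tl < Cs < As < S < Br < Cl.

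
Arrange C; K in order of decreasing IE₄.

C > K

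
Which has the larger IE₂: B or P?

B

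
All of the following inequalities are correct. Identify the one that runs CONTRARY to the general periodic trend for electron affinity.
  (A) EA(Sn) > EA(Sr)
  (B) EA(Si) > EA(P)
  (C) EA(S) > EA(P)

(B)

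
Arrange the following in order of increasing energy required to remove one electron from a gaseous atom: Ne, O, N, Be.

Be is in period 2, group 2; N is in period 2, group 15; O is in period 2, group 16; Ne is in period 2, group 18.
Removing the outermost electron gets harder across a period and easier down a group.
All lie in period 2; the across-period trend (first ionization energy increases left to right) applies, with the exception below.
Note the exception: N has a higher first ionization energy than O, contrary to the simple trend — pairing an electron in O's 2p⁴ costs repulsion energy, so O ionizes more easily than half-filled N (2p³).
For reference (kJ/mol): Be 900, N 1402, O 1314, Ne 2081.
So from lowest to highest: Be < O < N < Ne.

Be < O < N < Ne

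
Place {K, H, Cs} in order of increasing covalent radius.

H < K < Cs

H is in period 1, group 1; K is in period 4, group 1; Cs is in period 6, group 1.
Moving right in a period, electrons are added to the same shell under a stronger nuclear pull, so atoms get smaller; moving down, a new shell is opened and atoms get larger.
All are in group 1, so atomic radius increases down the group.
So from smallest to largest: H < K < Cs.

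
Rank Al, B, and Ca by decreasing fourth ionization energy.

B > Al > Ca

The fourth ionization energy removes an electron from the +3 ion. For each element: Al³⁺ is the bare [Ne] core; B³⁺ is the bare [He] core; Ca³⁺ is already 1 electron into the core.
All of these are removing an electron from a noble-gas core or deeper; the smaller core (lower principal quantum number) is held far more tightly, and within a period the higher nuclear charge binds the same core more tightly.
Approximate IE_4 values (kJ/mol): Al 11577, B 25026, Ca 6491.
Hence IE_4: Ca < Al < B.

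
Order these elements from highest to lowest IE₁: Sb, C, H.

H is in period 1, group 1; C is in period 2, group 14; Sb is in period 5, group 15.
Removing the outermost electron gets harder across a period and easier down a group.
These span different periods and groups, so the two trends combine.
C > Sb: period and group pull opposite ways; the down-group shift dominates (1086 vs 831 kJ/mol).
H > C: the two effects oppose for this pair; the down-group effect wins (1312 vs 1086 kJ/mol).
Approximate values (kJ/mol): H 1312, C 1086, Sb 831.
So from highest to lowest: H > C > Sb.

H > C > Sb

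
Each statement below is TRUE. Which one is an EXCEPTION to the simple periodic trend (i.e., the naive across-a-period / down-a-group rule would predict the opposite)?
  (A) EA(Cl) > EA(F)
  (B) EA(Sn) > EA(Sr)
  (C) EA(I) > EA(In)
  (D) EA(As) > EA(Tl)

(A)

The general trend: electron affinity increases across a period and decreases down a group.
(A) Cl (period 3, group 17) vs F (period 2, group 17): the stated order contradicts the simple trend.
(B) Sn (period 5, group 14) vs Sr (period 5, group 2): the stated order agrees with the simple trend.
(C) I (period 5, group 17) vs In (period 5, group 13): the stated order agrees with the simple trend.
(D) As (period 4, group 15) vs Tl (period 6, group 13): the stated order agrees with the simple trend.
The exception is (A): F's small 2p subshell makes the incoming electron feel strong e⁻–e⁻ repulsion, so Cl actually releases more energy on gaining an electron.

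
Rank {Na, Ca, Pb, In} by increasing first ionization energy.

Na, In, Ca, Pb

Na is in period 3, group 1; Ca is in period 4, group 2; In is in period 5, group 13; Pb is in period 6, group 14.
Across a period the outer electron is held more tightly (higher IE₁); down a group it sits in a higher shell, more shielded, and comes off more easily.
These sit on a diagonal, where the across-period and down-group effects partly cancel.
In > Na: period and group pull opposite ways; the across-period shift dominates (558 vs 496 kJ/mol).
Ca > In: the two effects oppose for this pair; the down-group effect wins (590 vs 558 kJ/mol).
Pb > Ca: the two effects oppose for this pair; the across-period effect wins (716 vs 590 kJ/mol).
Tabulated first ionization energy (kJ/mol): Na 496, Ca 590, In 558, Pb 716.
So from lowest to highest: Na < In < Ca < Pb.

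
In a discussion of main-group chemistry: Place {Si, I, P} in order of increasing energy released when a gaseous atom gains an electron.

P < Si < I

Adding an electron releases more energy for atoms nearer the top right (short of the noble gases).
These span different periods and groups, so the two trends combine.
Si > P: this pair runs against the simple trend — see the exception note.
I > Si: period and group pull opposite ways; the across-period shift dominates (295 vs 134 kJ/mol).
Note the exception: Si has a higher electron affinity than P, contrary to the simple trend — adding an electron to P's half-filled 3p³ is unfavourable, so Si (3p²) has the more exothermic EA.
Tabulated electron affinity (kJ/mol): Si 134, P 72, I 295.
So from lowest to highest: P < Si < I.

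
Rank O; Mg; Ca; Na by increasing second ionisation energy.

Ca, Mg, O, Na

IE_2 is the cost of taking one more electron from the +1 cation: O⁺ still has 5 valence electrons; Mg⁺ still has 1 valence electron; Ca⁺ still has 1 valence electron; Na⁺ is the bare [Ne] core.
Core electrons are held far more tightly than valence electrons, so Na tops the IE_2 order.
Valence configurations: O⁺ [He]2s²2p³, Mg⁺ [Ne]3s¹, Ca⁺ [Ar]4s¹.
Approximate IE_2 values (kJ/mol): O 3388, Mg 1451, Ca 1145, Na 4562.
Hence IE_2: Ca < Mg < O < Na.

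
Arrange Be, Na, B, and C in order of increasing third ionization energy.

IE_3 is the cost of taking one more electron from the +2 cation: Be²⁺ is the bare [He] core; Na²⁺ is already 1 electron into the core; B²⁺ still has 1 valence electron; C²⁺ still has 2 valence electrons.
Breaking into a closed-shell core is much more expensive than removing a leftover valence electron — Na and Be have the largest IE_3 here.
Valence configurations: B²⁺ [He]2s¹, C²⁺ [He]2s².
The numbers (kJ/mol): Be 14849, Na 6910, B 3660, C 4620.
Putting it together, IE_3: B < C < Na < Be.

B < C < Na < Be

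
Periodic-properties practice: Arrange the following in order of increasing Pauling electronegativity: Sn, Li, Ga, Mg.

Li, Mg, Ga, Sn

Li is in period 2, group 1; Mg is in period 3, group 2; Ga is in period 4, group 13; Sn is in period 5, group 14.
EN rises left→right (higher Z_eff, smaller atoms) and falls top→bottom (larger, more shielded atoms).
These sit on a diagonal, where the across-period and down-group effects partly cancel.
Mg > Li: period and group pull opposite ways; the across-period shift dominates (1.31 vs 0.98).
Ga > Mg: the two effects oppose for this pair; the across-period effect wins (1.81 vs 1.31).
Sn > Ga: the two effects oppose for this pair; the across-period effect wins (1.96 vs 1.81).
Tabulated electronegativity (Pauling): Li 0.98, Mg 1.31, Ga 1.81, Sn 1.96.
So from lowest to highest: Li < Mg < Ga < Sn.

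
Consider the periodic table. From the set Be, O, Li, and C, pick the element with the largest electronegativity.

Li is in period 2, group 1; Be is in period 2, group 2; C is in period 2, group 14; O is in period 2, group 16.
Smaller atoms with higher effective nuclear charge are more electronegative.
All lie in period 2, so electronegativity increases left to right.
The largest electronegativity among these belongs to O.

O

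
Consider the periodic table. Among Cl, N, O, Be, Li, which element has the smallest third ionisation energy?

The third ionization energy removes an electron from the +2 ion. For each element: Cl²⁺ still has 5 valence electrons; N²⁺ still has 3 valence electrons; O²⁺ still has 4 valence electrons; Be²⁺ is the bare [He] core; Li²⁺ is already 1 electron into the core.
Breaking into a closed-shell core is much more expensive than removing a leftover valence electron — Li and Be have the largest IE_3 here.
Valence configurations: Cl²⁺ [Ne]3s²3p³, N²⁺ [He]2s²2p¹, O²⁺ [He]2s²2p².
Approximate IE_3 values (kJ/mol): Cl 3822, N 4578, O 5300, Be 14849, Li 11815.
Hence IE_3: Cl < N < O < Li < Be.

Cl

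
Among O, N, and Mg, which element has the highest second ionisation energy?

O

Consider each +1 ion: O⁺ still has 5 valence electrons; N⁺ still has 4 valence electrons; Mg⁺ still has 1 valence electron.
All are still removing valence electrons, so compare the +1 ions as you would atoms: IE_2 generally rises across a period (higher Z_eff) and falls down a group (larger shell), subject to the usual subshell exceptions.
Valence configurations: O⁺ [He]2s²2p³, N⁺ [He]2s²2p², Mg⁺ [Ne]3s¹.
The numbers (kJ/mol): O 3388, N 2856, Mg 1451.
Hence IE_2: Mg < N < O.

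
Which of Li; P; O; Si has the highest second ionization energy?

Li

After 1 electron has been removed, what remains? Li⁺ is the bare [He] core; P⁺ still has 4 valence electrons; O⁺ still has 5 valence electrons; Si⁺ still has 3 valence electrons.
Core electrons are held far more tightly than valence electrons, so Li tops the IE_2 order.
Valence configurations: P⁺ [Ne]3s²3p², O⁺ [He]2s²2p³, Si⁺ [Ne]3s²3p¹.
Approximate IE_2 values (kJ/mol): Li 7298, P 1907, O 3388, Si 1577.
Overall IE_2 order: Si < P < O < Li.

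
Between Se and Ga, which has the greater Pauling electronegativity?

Se

Ga is in period 4, group 13; Se is in period 4, group 16.
Smaller atoms with higher effective nuclear charge are more electronegative.
All lie in period 4, so electronegativity increases left to right.
So Se has the greater Pauling electronegativity (Se > Ga).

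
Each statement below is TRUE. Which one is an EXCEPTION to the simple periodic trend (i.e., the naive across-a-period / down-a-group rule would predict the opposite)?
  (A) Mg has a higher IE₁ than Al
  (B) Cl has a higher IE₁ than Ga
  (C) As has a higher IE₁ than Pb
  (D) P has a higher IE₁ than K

The general trend: IE₁ increases across a period and decreases down a group.
(A) Mg (period 3, group 2) vs Al (period 3, group 13): the stated order contradicts the simple trend.
(B) Cl (period 3, group 17) vs Ga (period 4, group 13): the stated order agrees with the simple trend.
(C) As (period 4, group 15) vs Pb (period 6, group 14): the stated order agrees with the simple trend.
(D) P (period 3, group 15) vs K (period 4, group 1): the stated order agrees with the simple trend.
The exception is (A): Al's single 3p electron is easier to remove than one from Mg's filled 3s².

(A)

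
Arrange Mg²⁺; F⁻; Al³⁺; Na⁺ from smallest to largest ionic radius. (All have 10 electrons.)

All of these have 10 electrons, so size is governed by nuclear charge alone: the more protons, the stronger the pull on the same electron cloud, and the smaller the ion.
Nuclear charges: Al³⁺ (Z=13), Mg²⁺ (Z=12), Na⁺ (Z=11), F⁻ (Z=9).
Smallest to largest: Al³⁺ < Mg²⁺ < Na⁺ < F⁻.

Al³⁺ < Mg²⁺ < Na⁺ < F⁻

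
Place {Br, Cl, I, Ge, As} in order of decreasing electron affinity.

Cl is in period 3, group 17; Ge is in period 4, group 14; As is in period 4, group 15; Br is in period 4, group 17; I is in period 5, group 17.
Electron affinity generally becomes more exothermic across a period toward the halogens and less exothermic down a group.
Neither a single period nor a single group — weigh both effects.
Ge > As: this pair runs against the simple trend — see the exception note.
I > Ge: the two effects oppose for this pair; the across-period effect wins (295 vs 119 kJ/mol).
Br > I: Br sits above I in group 17, so the down-group effect alone puts Br higher.
Cl > Br: they share group 17; the group trend gives Cl the larger value.
Note the exception: Ge has a higher electron affinity than As, contrary to the simple trend — adding an electron to As's half-filled 4p³ is unfavourable, so Ge (4p²) has the more exothermic EA.
For reference (kJ/mol): Cl 349, Ge 119, As 78, Br 325, I 295.
So from highest to lowest: Cl > Br > I > Ge > As.

Cl > Br > I > Ge > As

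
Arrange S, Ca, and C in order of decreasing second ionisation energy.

Consider each +1 ion: S⁺ still has 5 valence electrons; Ca⁺ still has 1 valence electron; C⁺ still has 3 valence electrons.
All are still removing valence electrons, so compare the +1 ions as you would atoms: IE_2 generally rises across a period (higher Z_eff) and falls down a group (larger shell), subject to the usual subshell exceptions.
Valence configurations: S⁺ [Ne]3s²3p³, Ca⁺ [Ar]4s¹, C⁺ [He]2s²2p¹.
The numbers (kJ/mol): S 2252, Ca 1145, C 2353.
Hence IE_2: Ca < S < C.

C > S > Ca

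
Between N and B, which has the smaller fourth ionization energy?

N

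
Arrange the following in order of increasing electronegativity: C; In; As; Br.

In < As < C < Br

C is in period 2, group 14; As is in period 4, group 15; Br is in period 4, group 17; In is in period 5, group 13.
Atoms toward the upper right of the periodic table pull bonding electrons most strongly.
Neither a single period nor a single group — weigh both effects.
As > In: relative to In, both the across-period and down-group shifts push As's electronegativity up.
C > As: the two effects oppose for this pair; the down-group effect wins (2.55 vs 2.18).
Br > C: the two effects oppose for this pair; the across-period effect wins (2.96 vs 2.55).
Tabulated electronegativity (Pauling): C 2.55, As 2.18, Br 2.96, In 1.78.
So from lowest to highest: In < As < C < Br.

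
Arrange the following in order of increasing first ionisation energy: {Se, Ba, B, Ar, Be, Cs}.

Cs, Ba, B, Be, Se, Ar

Be is in period 2, group 2; B is in period 2, group 13; Ar is in period 3, group 18; Se is in period 4, group 16; Cs is in period 6, group 1; Ba is in period 6, group 2.
IE₁ increases left→right with effective nuclear charge and decreases top→bottom as the valence shell moves farther out.
These span different periods and groups, so the two trends combine.
Ba > Cs: both are in period 6; the period trend gives Ba the larger value.
B > Ba: relative to Ba, both the across-period and down-group shifts push B's first ionization energy up.
Be > B: this pair runs against the simple trend — see the exception note.
Se > Be: period and group pull opposite ways; the across-period shift dominates (941 vs 900 kJ/mol).
Ar > Se: relative to Se, both the across-period and down-group shifts push Ar's first ionization energy up.
Note the exception: Be has a higher first ionization energy than B, contrary to the simple trend — removing B's lone 2p electron is easier than breaking Be's filled 2s².
Tabulated first ionization energy (kJ/mol): Be 900, B 801, Ar 1521, Se 941, Cs 376, Ba 503.
So from lowest to highest: Cs < Ba < B < Be < Se < Ar.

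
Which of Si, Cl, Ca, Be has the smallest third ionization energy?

After 2 electrons have been removed, what remains? Si²⁺ still has 2 valence electrons; Cl²⁺ still has 5 valence electrons; Ca²⁺ is the bare [Ar] core; Be²⁺ is the bare [He] core.
Breaking into a closed-shell core is much more expensive than removing a leftover valence electron — Ca and Be have the largest IE_3 here.
Valence configurations: Si²⁺ [Ne]3s², Cl²⁺ [Ne]3s²3p³.
The numbers (kJ/mol): Si 3232, Cl 3822, Ca 4912, Be 14849.
Hence IE_3: Si < Cl < Ca < Be.

Si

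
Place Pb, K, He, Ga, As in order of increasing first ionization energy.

K < Ga < Pb < As < He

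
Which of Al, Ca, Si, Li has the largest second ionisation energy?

The second ionization energy removes an electron from the +1 ion. For each element: Al⁺ still has 2 valence electrons; Ca⁺ still has 1 valence electron; Si⁺ still has 3 valence electrons; Li⁺ is the bare [He] core.
Core electrons are held far more tightly than valence electrons, so Li tops the IE_2 order.
Valence configurations: Al⁺ [Ne]3s², Ca⁺ [Ar]4s¹, Si⁺ [Ne]3s²3p¹.
Si⁺ loses a lone 3p electron whereas Al⁺ must break into a filled 3s² pair, so IE_2(Al) > IE_2(Si) even though Si has the higher nuclear charge.
The numbers (kJ/mol): Al 1817, Ca 1145, Si 1577, Li 7298.
Overall IE_2 order: Ca < Si < Al < Li.

Li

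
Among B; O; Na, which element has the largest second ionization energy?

IE_2 is the cost of taking one more electron from the +1 cation: B⁺ still has 2 valence electrons; O⁺ still has 5 valence electrons; Na⁺ is the bare [Ne] core.
Breaking into a closed-shell core is much more expensive than removing a leftover valence electron — Na has the largest IE_2 here.
Valence configurations: B⁺ [He]2s², O⁺ [He]2s²2p³.
Approximate IE_2 values (kJ/mol): B 2427, O 3388, Na 4562.
Putting it together, IE_2: B < O < Na.

Na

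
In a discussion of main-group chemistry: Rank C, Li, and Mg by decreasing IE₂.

IE_2 is the cost of taking one more electron from the +1 cation: C⁺ still has 3 valence electrons; Li⁺ is the bare [He] core; Mg⁺ still has 1 valence electron.
Breaking into a closed-shell core is much more expensive than removing a leftover valence electron — Li has the largest IE_2 here.
Valence configurations: C⁺ [He]2s²2p¹, Mg⁺ [Ne]3s¹.
Tabulated IE_2 (kJ/mol): C 2353, Li 7298, Mg 1451.
So the second ionization energies run Mg < C < Li.

Li, C, Mg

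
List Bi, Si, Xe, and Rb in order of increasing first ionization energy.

Si is in period 3, group 14; Rb is in period 5, group 1; Xe is in period 5, group 18; Bi is in period 6, group 15.
IE₁ increases left→right with effective nuclear charge and decreases top→bottom as the valence shell moves farther out.
Here both period and group differ, so the two effects have to be weighed against each other.
Bi > Rb: the two effects oppose for this pair; the across-period effect wins (703 vs 403 kJ/mol).
Si > Bi: period and group pull opposite ways; the down-group shift dominates (786 vs 703 kJ/mol).
Xe > Si: the two effects oppose for this pair; the across-period effect wins (1170 vs 786 kJ/mol).
For reference (kJ/mol): Si 786, Rb 403, Xe 1170, Bi 703.
So from lowest to highest: Rb < Bi < Si < Xe.

Rb < Bi < Si < Xe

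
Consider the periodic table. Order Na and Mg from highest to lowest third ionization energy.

Mg > Na

After 2 electrons have been removed, what remains? Na²⁺ is already 1 electron into the core; Mg²⁺ is the bare [Ne] core.
All of these are removing an electron from a noble-gas core or deeper; the smaller core (lower principal quantum number) is held far more tightly, and within a period the higher nuclear charge binds the same core more tightly.
Tabulated IE_3 (kJ/mol): Na 6910, Mg 7733.
Overall IE_3 order: Na < Mg.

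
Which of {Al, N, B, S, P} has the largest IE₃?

After 2 electrons have been removed, what remains? Al²⁺ still has 1 valence electron; N²⁺ still has 3 valence electrons; B²⁺ still has 1 valence electron; S²⁺ still has 4 valence electrons; P²⁺ still has 3 valence electrons.
All are still removing valence electrons, so compare the +2 ions as you would atoms: IE_3 generally rises across a period (higher Z_eff) and falls down a group (larger shell), subject to the usual subshell exceptions.
Valence configurations: Al²⁺ [Ne]3s¹, N²⁺ [He]2s²2p¹, B²⁺ [He]2s¹, S²⁺ [Ne]3s²3p², P²⁺ [Ne]3s²3p¹.
Approximate IE_3 values (kJ/mol): Al 2745, N 4578, B 3660, S 3357, P 2914.
Hence IE_3: Al < P < S < B < N.

N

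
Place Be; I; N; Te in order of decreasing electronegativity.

Smaller atoms with higher effective nuclear charge are more electronegative.
Here both period and group differ, so the two effects have to be weighed against each other.
Te > Be: the two effects oppose for this pair; the across-period effect wins (2.10 vs 1.57).
I > Te: I lies to the right of Te in period 5, so the across-period effect alone puts I higher.
N > I: the two effects oppose for this pair; the down-group effect wins (3.04 vs 2.66).
For reference (Pauling): Be 1.57, N 3.04, Te 2.10, I 2.66.
So from highest to lowest: N > I > Te > Be.

N > I > Te > Be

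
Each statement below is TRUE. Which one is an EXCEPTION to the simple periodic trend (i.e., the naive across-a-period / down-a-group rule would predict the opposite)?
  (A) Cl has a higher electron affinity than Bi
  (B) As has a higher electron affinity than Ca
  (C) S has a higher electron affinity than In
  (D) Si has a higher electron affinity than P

(D)

The general trend: electron affinity increases across a period and decreases down a group.
(A) Cl (period 3, group 17) vs Bi (period 6, group 15): the stated order agrees with the simple trend.
(B) As (period 4, group 15) vs Ca (period 4, group 2): the stated order agrees with the simple trend.
(C) S (period 3, group 16) vs In (period 5, group 13): the stated order agrees with the simple trend.
(D) Si (period 3, group 14) vs P (period 3, group 15): the stated order contradicts the simple trend.
The exception is (D): adding an electron to P's half-filled 3p³ is unfavourable, so Si (3p²) has the more exothermic EA.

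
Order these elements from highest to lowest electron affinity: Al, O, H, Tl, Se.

Se > O > H > Al > Tl

H is in period 1, group 1; O is in period 2, group 16; Al is in period 3, group 13; Se is in period 4, group 16; Tl is in period 6, group 13.
Atoms with high Z_eff and room in the valence shell (especially the halogens) have the most exothermic electron affinities.
Neither a single period nor a single group — weigh both effects.
Al > Tl: Al sits above Tl in group 13, so the down-group effect alone puts Al higher.
H > Al: the two effects oppose for this pair; the down-group effect wins (73 vs 42 kJ/mol).
O > H: period and group pull opposite ways; the across-period shift dominates (141 vs 73 kJ/mol).
Se > O: this pair runs against the simple trend — see the exception note.
Note the exception: Se has a higher electron affinity than O, contrary to the simple trend — O's compact 2p subshell gives strong electron–electron repulsion on the added electron.
Tabulated electron affinity (kJ/mol): H 73, O 141, Al 42, Se 195, Tl 19.
So from highest to lowest: Se > O > H > Al > Tl.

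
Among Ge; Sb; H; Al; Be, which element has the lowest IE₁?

Al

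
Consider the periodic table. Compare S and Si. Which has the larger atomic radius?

Si is in period 3, group 14; S is in period 3, group 16.
Atomic radius shrinks across a period as nuclear charge pulls the same shell inward, and grows down a group as new shells are added.
All lie in period 3, so atomic radius increases right to left.
So Si has the larger atomic radius (Si > S).

Si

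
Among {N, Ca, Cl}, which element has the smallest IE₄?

IE_4 is the cost of taking one more electron from the +3 cation: N³⁺ still has 2 valence electrons; Ca³⁺ is already 1 electron into the core; Cl³⁺ still has 4 valence electrons.
Usually core removal costs more than valence removal, but here the competition is close: a tightly held n=2 valence electron can cost more to remove than an n=3 core electron, so the actual values have to decide it.
Valence configurations: N³⁺ [He]2s², Cl³⁺ [Ne]3s²3p².
Tabulated IE_4 (kJ/mol): N 7475, Ca 6491, Cl 5159.
So the fourth ionization energies run Cl < Ca < N.

Cl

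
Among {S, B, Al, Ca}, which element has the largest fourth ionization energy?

B

The fourth ionization energy removes an electron from the +3 ion. For each element: S³⁺ still has 3 valence electrons; B³⁺ is the bare [He] core; Al³⁺ is the bare [Ne] core; Ca³⁺ is already 1 electron into the core.
Core electrons are held far more tightly than valence electrons, so Ca, Al and B top the IE_4 order.
Tabulated IE_4 (kJ/mol): S 4556, B 25026, Al 11577, Ca 6491.
Overall IE_4 order: S < Ca < Al < B.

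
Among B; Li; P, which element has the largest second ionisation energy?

Li

The second ionization energy removes an electron from the +1 ion. For each element: B⁺ still has 2 valence electrons; Li⁺ is the bare [He] core; P⁺ still has 4 valence electrons.
Pulling an electron out of a noble-gas core costs far more than removing a remaining valence electron, so Li sits at the high end of IE_2.
Valence configurations: B⁺ [He]2s², P⁺ [Ne]3s²3p².
Approximate IE_2 values (kJ/mol): B 2427, Li 7298, P 1907.
So the second ionization energies run P < B < Li.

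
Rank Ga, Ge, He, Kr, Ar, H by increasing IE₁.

First ionization energy rises across a period (greater Z_eff holds electrons more tightly) and falls down a group (valence electrons are farther from the nucleus).
Here both period and group differ, so the two effects have to be weighed against each other.
Ge > Ga: Ge lies to the right of Ga in period 4, so the across-period effect alone puts Ge higher.
H > Ge: period and group pull opposite ways; the down-group shift dominates (1312 vs 762 kJ/mol).
Kr > H: period and group pull opposite ways; the across-period shift dominates (1351 vs 1312 kJ/mol).
Ar > Kr: they share group 18; the group trend gives Ar the larger value.
He > Ar: they share group 18; the group trend gives He the larger value.
Approximate values (kJ/mol): H 1312, He 2372, Ar 1521, Ga 579, Ge 762, Kr 1351.
So from lowest to highest: Ga < Ge < H < Kr < Ar < He.

Ga < Ge < H < Kr < Ar < He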